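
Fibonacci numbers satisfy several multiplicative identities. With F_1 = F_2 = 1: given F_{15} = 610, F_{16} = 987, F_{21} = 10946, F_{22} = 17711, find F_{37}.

By the addition formula F_{m+n} = F_m F_{n+1} + F_{m−1} F_n with m=22, n=15: F_{37} = 17711·987 + 10946·610 = 17480757 + 6677060 = 24157817.

24157817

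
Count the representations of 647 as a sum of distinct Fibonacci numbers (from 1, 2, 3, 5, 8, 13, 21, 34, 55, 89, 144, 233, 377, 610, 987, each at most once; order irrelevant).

Starting from the Zeckendorf form and repeatedly splitting a term F_k into F_{k−1} + F_{k−2} (when neither is already used) reaches every representation.
647 = 610+34+3 = 610+34+2+1 = 610+21+13+3 = … (19 more), for 22 in all.

22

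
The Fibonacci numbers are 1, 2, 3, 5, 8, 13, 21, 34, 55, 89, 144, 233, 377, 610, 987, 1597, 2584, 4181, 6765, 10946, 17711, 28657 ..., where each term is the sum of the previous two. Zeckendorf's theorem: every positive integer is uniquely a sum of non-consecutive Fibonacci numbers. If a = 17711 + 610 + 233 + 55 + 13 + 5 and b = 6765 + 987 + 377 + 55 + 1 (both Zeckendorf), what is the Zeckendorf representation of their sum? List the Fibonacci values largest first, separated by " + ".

The two numbers are 18627 and 8185, so their sum is 26812.
largest Fibonacci ≤ 26812 is 17711; 26812 − 17711 = 9101
largest Fibonacci ≤ 9101 is 6765; 9101 − 6765 = 2336
largest Fibonacci ≤ 2336 is 1597; 2336 − 1597 = 739
largest Fibonacci ≤ 739 is 610; 739 − 610 = 129
largest Fibonacci ≤ 129 is 89; 129 − 89 = 40
largest Fibonacci ≤ 40 is 34; 40 − 34 = 6
largest Fibonacci ≤ 6 is 5; 6 − 5 = 1
largest Fibonacci ≤ 1 is 1; 1 − 1 = 0

17711 + 6765 + 1597 + 610 + 89 + 34 + 5 + 1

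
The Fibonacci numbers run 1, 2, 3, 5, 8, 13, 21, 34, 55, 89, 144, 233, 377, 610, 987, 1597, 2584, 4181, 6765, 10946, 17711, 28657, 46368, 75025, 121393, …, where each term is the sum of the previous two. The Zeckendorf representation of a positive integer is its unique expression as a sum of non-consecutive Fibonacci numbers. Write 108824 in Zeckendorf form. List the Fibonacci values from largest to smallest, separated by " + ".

Repeatedly subtract the largest Fibonacci number that fits:
108824: greatest Fibonacci not exceeding it is 75025, leaving 33799
33799: greatest Fibonacci not exceeding it is 28657, leaving 5142
5142: greatest Fibonacci not exceeding it is 4181, leaving 961
961: greatest Fibonacci not exceeding it is 610, leaving 351
351: greatest Fibonacci not exceeding it is 233, leaving 118
118: greatest Fibonacci not exceeding it is 89, leaving 29
29: greatest Fibonacci not exceeding it is 21, leaving 8
8: greatest Fibonacci not exceeding it is 8, leaving 0
So 108824 = 75025 + 28657 + 4181 + 610 + 233 + 89 + 21 + 8, with no two terms consecutive in the sequence.

75025 + 28657 + 4181 + 610 + 233 + 89 + 21 + 8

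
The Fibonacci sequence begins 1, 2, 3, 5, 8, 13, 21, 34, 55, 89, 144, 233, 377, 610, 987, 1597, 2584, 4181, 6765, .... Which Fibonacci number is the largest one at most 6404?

4181

4181 ≤ 6404 < 6765, so the largest Fibonacci number not exceeding 6404 is 4181.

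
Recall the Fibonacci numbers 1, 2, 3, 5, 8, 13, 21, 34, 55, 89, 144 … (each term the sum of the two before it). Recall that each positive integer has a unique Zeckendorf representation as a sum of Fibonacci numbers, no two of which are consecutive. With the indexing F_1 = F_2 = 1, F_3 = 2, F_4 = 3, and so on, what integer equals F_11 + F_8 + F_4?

113

F_11 + F_8 + F_4 = 89 + 21 + 3 = 113.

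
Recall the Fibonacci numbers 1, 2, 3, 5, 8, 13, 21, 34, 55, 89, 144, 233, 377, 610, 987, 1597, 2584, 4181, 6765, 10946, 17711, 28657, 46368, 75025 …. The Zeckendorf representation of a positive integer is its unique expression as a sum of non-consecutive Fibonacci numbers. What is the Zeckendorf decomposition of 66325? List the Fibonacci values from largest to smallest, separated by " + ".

largest Fibonacci ≤ 66325 is 46368; 66325 − 46368 = 19957
largest Fibonacci ≤ 19957 is 17711; 19957 − 17711 = 2246
largest Fibonacci ≤ 2246 is 1597; 2246 − 1597 = 649
largest Fibonacci ≤ 649 is 610; 649 − 610 = 39
largest Fibonacci ≤ 39 is 34; 39 − 34 = 5
largest Fibonacci ≤ 5 is 5; 5 − 5 = 0
So 66325 = 46368 + 17711 + 1597 + 610 + 34 + 5, with no two terms consecutive in the sequence.

46368 + 17711 + 1597 + 610 + 34 + 5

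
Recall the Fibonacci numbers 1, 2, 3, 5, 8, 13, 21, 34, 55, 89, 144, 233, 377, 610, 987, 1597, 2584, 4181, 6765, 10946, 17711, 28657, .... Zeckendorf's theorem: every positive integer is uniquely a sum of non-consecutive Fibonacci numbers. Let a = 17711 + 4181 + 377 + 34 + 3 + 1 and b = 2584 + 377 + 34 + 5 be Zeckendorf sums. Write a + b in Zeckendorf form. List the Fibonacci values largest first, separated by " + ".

17711 + 6765 + 610 + 144 + 55 + 21 + 1

The two numbers are 22307 and 3000, so their sum is 25307.
17711 ≤ 25307 < 28657, so take 17711; remainder 7596
6765 ≤ 7596 < 10946, so take 6765; remainder 831
610 ≤ 831 < 987, so take 610; remainder 221
144 ≤ 221 < 233, so take 144; remainder 77
55 ≤ 77 < 89, so take 55; remainder 22
21 ≤ 22 < 34, so take 21; remainder 1
1 ≤ 1 < 2, so take 1; remainder 0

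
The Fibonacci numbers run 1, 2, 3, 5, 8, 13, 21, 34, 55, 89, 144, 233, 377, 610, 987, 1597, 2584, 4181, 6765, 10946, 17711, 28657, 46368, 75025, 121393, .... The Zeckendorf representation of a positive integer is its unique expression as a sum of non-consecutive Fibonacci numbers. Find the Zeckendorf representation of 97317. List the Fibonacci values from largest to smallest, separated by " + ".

75025 + 17711 + 4181 + 377 + 21 + 2

97317 − 75025 = 22292
22292 − 17711 = 4581
4581 − 4181 = 400
400 − 377 = 23
23 − 21 = 2
2 − 2 = 0
So 97317 = 75025 + 17711 + 4181 + 377 + 21 + 2, with no two terms consecutive in the sequence.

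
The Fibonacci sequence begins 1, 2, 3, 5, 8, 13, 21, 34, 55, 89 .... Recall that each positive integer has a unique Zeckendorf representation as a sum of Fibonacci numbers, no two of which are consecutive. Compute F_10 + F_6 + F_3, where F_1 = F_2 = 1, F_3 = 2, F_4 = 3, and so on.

F_10 + F_6 + F_3 = 55 + 8 + 2 = 65.

65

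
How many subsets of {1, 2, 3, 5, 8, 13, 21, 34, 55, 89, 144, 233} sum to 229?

Each representation comes from the Zeckendorf form by replacing some F_k with F_{k−1} + F_{k−2} where possible.
229 = 144+55+21+8+1 = 144+55+21+5+3+1 = 144+55+13+8+5+3+1 = 144+34+21+13+8+5+3+1 = 89+55+34+21+13+8+5+3+1 — 5 representations.

5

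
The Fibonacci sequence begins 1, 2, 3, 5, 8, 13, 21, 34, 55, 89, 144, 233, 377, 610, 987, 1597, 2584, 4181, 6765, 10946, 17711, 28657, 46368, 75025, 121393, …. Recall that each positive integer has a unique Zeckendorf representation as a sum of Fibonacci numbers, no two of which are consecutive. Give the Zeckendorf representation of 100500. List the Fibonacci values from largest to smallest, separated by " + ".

100500: greatest Fibonacci not exceeding it is 75025, leaving 25475
25475: greatest Fibonacci not exceeding it is 17711, leaving 7764
7764: greatest Fibonacci not exceeding it is 6765, leaving 999
999: greatest Fibonacci not exceeding it is 987, leaving 12
12: greatest Fibonacci not exceeding it is 8, leaving 4
4: greatest Fibonacci not exceeding it is 3, leaving 1
1: greatest Fibonacci not exceeding it is 1, leaving 0
So 100500 = 75025 + 17711 + 6765 + 987 + 8 + 3 + 1, with no two terms consecutive in the sequence.

75025 + 17711 + 6765 + 987 + 8 + 3 + 1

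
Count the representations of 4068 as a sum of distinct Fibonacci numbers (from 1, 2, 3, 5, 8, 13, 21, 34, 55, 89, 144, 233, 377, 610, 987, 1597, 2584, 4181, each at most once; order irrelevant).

24

Starting from the Zeckendorf form and repeatedly splitting a term F_k into F_{k−1} + F_{k−2} (when neither is already used) reaches every representation.
4068 = 2584+987+377+89+21+8+2 = 2584+987+377+89+21+5+3+2 = 2584+987+377+55+34+21+8+2 = 2584+987+233+144+89+21+8+2 = 2584+987+377+89+13+8+5+3+2 = … (19 more), for 24 in all.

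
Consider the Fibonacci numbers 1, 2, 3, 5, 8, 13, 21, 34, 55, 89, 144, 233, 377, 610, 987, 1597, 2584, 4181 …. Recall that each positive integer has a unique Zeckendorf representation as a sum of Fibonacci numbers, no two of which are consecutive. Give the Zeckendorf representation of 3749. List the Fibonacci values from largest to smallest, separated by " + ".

Greedy algorithm:
subtract 2584 from 3749: 1165 remains
subtract 987 from 1165: 178 remains
subtract 144 from 178: 34 remains
subtract 34 from 34: 0 remains
So 3749 = 2584 + 987 + 144 + 34, with no two terms consecutive in the sequence.

2584 + 987 + 144 + 34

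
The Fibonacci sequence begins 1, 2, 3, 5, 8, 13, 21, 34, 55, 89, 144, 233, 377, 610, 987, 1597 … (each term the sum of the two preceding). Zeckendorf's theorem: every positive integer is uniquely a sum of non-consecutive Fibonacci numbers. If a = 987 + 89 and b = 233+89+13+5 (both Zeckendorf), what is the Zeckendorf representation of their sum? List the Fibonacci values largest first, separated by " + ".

The two numbers are 1076 and 340, so their sum is 1416.
Greedy algorithm:
largest Fibonacci ≤ 1416 is 987; 1416 − 987 = 429
largest Fibonacci ≤ 429 is 377; 429 − 377 = 52
largest Fibonacci ≤ 52 is 34; 52 − 34 = 18
largest Fibonacci ≤ 18 is 13; 18 − 13 = 5
largest Fibonacci ≤ 5 is 5; 5 − 5 = 0

987 + 377 + 34 + 13 + 5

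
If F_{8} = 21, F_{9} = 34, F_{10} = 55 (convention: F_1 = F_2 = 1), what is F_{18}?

By the addition formula F_{m+n} = F_m F_{n+1} + F_{m−1} F_n with m=10, n=8: F_{18} = 55·34 + 34·21 = 1870 + 714 = 2584.

2584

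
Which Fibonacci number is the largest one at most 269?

233

233 ≤ 269 < 377, so the largest Fibonacci number not exceeding 269 is 233.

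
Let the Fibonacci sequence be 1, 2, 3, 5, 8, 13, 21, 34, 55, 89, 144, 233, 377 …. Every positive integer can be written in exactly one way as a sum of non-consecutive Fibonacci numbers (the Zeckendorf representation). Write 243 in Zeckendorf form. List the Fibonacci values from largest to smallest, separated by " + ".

largest Fibonacci ≤ 243 is 233; 243 − 233 = 10
largest Fibonacci ≤ 10 is 8; 10 − 8 = 2
largest Fibonacci ≤ 2 is 2; 2 − 2 = 0
So 243 = 233 + 8 + 2, with no two terms consecutive in the sequence.

233 + 8 + 2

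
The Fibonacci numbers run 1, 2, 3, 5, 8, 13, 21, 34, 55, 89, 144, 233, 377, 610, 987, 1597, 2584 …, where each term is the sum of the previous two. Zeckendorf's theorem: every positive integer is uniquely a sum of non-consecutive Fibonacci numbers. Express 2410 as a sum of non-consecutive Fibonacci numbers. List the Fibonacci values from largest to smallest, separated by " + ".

Greedily peel off the largest Fibonacci term at each step:
2410: greatest Fibonacci not exceeding it is 1597, leaving 813
813: greatest Fibonacci not exceeding it is 610, leaving 203
203: greatest Fibonacci not exceeding it is 144, leaving 59
59: greatest Fibonacci not exceeding it is 55, leaving 4
4: greatest Fibonacci not exceeding it is 3, leaving 1
1: greatest Fibonacci not exceeding it is 1, leaving 0
So 2410 = 1597 + 610 + 144 + 55 + 3 + 1, with no two terms consecutive in the sequence.

1597 + 610 + 144 + 55 + 3 + 1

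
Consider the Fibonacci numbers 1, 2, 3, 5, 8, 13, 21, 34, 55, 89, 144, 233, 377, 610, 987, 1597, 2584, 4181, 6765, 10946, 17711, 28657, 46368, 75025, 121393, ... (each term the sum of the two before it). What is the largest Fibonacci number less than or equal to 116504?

75025 ≤ 116504 < 121393, so the largest Fibonacci number not exceeding 116504 is 75025.

75025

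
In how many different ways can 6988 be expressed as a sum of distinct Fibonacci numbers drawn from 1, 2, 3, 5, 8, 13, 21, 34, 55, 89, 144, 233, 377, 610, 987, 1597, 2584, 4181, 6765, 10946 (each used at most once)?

47

Each representation comes from the Zeckendorf form by replacing some F_k with F_{k−1} + F_{k−2} where possible.
6988 = 6765+144+55+21+3 = 6765+144+55+21+2+1 = 6765+144+55+13+8+3 = 4181+2584+144+55+21+3 = … (43 more), for 47 in all.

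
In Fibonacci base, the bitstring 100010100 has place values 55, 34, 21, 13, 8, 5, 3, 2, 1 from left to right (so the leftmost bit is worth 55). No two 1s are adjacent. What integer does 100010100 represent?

66

Summing the place values of the 1 bits: 55 + 8 + 3 = 66.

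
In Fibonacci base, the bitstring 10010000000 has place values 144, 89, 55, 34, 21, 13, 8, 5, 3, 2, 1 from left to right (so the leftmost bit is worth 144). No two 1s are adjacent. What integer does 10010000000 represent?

Summing the place values of the 1 bits: 144 + 34 = 178.

178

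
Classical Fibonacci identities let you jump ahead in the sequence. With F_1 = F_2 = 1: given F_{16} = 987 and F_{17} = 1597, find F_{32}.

2178309

By the doubling identity F_{2k} = F_k(2F_{k+1} − F_k): F_{32} = 987·(2·1597 − 987) = 987·2207 = 2178309.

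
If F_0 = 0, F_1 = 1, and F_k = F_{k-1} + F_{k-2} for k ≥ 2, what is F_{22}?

Iterating the recurrence up to F_{18} = 2584 and F_{17} = 1597:
F_{19} = F_{18} + F_{17} = 2584 + 1597 = 4181
F_{20} = F_{19} + F_{18} = 4181 + 2584 = 6765
F_{21} = F_{20} + F_{19} = 6765 + 4181 = 10946
F_{22} = F_{21} + F_{20} = 10946 + 6765 = 17711

17711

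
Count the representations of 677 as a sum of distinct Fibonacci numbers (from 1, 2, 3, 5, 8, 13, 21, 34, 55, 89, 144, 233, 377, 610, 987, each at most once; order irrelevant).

Starting from the Zeckendorf form and repeatedly splitting a term F_k into F_{k−1} + F_{k−2} (when neither is already used) reaches every representation.
677 = 610+55+8+3+1 = 610+34+21+8+3+1 = 377+233+55+8+3+1 = … (3 more), for 6 in all.

6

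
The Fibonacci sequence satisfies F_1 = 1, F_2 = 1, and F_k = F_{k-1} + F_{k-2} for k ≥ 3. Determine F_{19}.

Iterating the recurrence up to F_{11} = 89 and F_{10} = 55:
F_{12} = F_{11} + F_{10} = 89 + 55 = 144
F_{13} = F_{12} + F_{11} = 144 + 89 = 233
F_{14} = F_{13} + F_{12} = 233 + 144 = 377
F_{15} = F_{14} + F_{13} = 377 + 233 = 610
F_{16} = F_{15} + F_{14} = 610 + 377 = 987
F_{17} = F_{16} + F_{15} = 987 + 610 = 1597
F_{18} = F_{17} + F_{16} = 1597 + 987 = 2584
F_{19} = F_{18} + F_{17} = 2584 + 1597 = 4181

4181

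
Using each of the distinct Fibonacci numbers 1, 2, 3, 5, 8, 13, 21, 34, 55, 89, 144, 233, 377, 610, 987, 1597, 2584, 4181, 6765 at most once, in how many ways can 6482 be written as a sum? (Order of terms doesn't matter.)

43

6482 = 4181+1597+610+89+5 = 4181+1597+610+89+3+2 = 4181+1597+610+55+34+5 = … (40 more), for 43 in all.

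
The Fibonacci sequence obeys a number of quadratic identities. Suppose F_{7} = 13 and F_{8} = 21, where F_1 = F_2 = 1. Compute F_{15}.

By F_{2k+1} = F_k² + F_{k+1}²: F_{15} = 13² + 21² = 169 + 441 = 610.

610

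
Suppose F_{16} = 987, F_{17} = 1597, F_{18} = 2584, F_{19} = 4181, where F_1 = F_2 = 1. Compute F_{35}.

By the addition formula F_{m+n} = F_m F_{n+1} + F_{m−1} F_n with m=19, n=16: F_{35} = 4181·1597 + 2584·987 = 6677057 + 2550408 = 9227465.

9227465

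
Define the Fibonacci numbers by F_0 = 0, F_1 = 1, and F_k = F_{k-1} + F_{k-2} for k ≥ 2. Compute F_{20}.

6765

Iterating the recurrence up to F_{14} = 377 and F_{13} = 233:
F_{15} = F_{14} + F_{13} = 377 + 233 = 610
F_{16} = F_{15} + F_{14} = 610 + 377 = 987
F_{17} = F_{16} + F_{15} = 987 + 610 = 1597
F_{18} = F_{17} + F_{16} = 1597 + 987 = 2584
F_{19} = F_{18} + F_{17} = 2584 + 1597 = 4181
F_{20} = F_{19} + F_{18} = 4181 + 2584 = 6765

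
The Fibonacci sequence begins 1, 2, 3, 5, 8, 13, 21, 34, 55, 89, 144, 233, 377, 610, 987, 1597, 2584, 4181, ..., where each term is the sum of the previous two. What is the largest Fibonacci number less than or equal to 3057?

2584 ≤ 3057 < 4181, so the largest Fibonacci number not exceeding 3057 is 2584.

2584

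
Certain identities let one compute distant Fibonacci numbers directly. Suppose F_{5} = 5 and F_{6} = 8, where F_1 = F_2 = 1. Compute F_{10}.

55

By the doubling identity F_{2k} = F_k(2F_{k+1} − F_k): F_{10} = 5·(2·8 − 5) = 5·11 = 55.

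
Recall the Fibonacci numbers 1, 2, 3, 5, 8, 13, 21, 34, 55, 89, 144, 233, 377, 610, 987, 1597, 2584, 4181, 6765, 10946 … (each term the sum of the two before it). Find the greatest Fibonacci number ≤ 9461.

6765 ≤ 9461 < 10946, so the largest Fibonacci number not exceeding 9461 is 6765.

6765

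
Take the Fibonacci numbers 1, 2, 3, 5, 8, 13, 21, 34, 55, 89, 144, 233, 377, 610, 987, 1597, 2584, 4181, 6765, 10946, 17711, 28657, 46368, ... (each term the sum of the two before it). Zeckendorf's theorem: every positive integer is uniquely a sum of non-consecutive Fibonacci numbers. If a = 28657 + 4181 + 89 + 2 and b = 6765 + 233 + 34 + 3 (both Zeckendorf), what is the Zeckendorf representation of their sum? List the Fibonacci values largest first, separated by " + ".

The two numbers are 32929 and 7035, so their sum is 39964.
39964: greatest Fibonacci not exceeding it is 28657, leaving 11307
11307: greatest Fibonacci not exceeding it is 10946, leaving 361
361: greatest Fibonacci not exceeding it is 233, leaving 128
128: greatest Fibonacci not exceeding it is 89, leaving 39
39: greatest Fibonacci not exceeding it is 34, leaving 5
5: greatest Fibonacci not exceeding it is 5, leaving 0

28657 + 10946 + 233 + 89 + 34 + 5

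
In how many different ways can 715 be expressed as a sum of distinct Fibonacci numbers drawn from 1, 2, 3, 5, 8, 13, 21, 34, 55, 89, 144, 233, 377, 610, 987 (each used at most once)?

Starting from the Zeckendorf form and repeatedly splitting a term F_k into F_{k−1} + F_{k−2} (when neither is already used) reaches every representation.
715 = 610+89+13+3 = 610+89+13+2+1 = 610+89+8+5+3 = 610+55+34+13+3 = … (22 more), for 26 in all.

26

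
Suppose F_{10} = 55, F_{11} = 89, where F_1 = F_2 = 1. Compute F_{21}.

10946

By the addition formula F_{m+n} = F_m F_{n+1} + F_{m−1} F_n with m=11, n=10: F_{21} = 89·89 + 55·55 = 7921 + 3025 = 10946.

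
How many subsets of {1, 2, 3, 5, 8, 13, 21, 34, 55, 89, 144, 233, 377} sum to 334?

5

334 = 233+89+8+3+1 = 233+55+34+8+3+1 = 233+55+21+13+8+3+1 = … (2 more), for 5 in all.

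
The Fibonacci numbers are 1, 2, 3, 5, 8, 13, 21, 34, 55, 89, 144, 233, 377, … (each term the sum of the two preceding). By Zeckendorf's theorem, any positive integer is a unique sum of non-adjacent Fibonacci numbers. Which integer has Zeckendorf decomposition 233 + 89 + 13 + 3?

233 + 89 + 13 + 3 = 338.

338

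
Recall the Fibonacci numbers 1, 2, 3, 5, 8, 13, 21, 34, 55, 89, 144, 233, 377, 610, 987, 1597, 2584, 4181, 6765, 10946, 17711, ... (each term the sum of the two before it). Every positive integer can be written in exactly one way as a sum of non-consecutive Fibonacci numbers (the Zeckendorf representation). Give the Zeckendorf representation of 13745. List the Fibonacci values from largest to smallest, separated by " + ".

Greedily peel off the largest Fibonacci term at each step:
10946 ≤ 13745 < 17711, so take 10946; remainder 2799
2584 ≤ 2799 < 4181, so take 2584; remainder 215
144 ≤ 215 < 233, so take 144; remainder 71
55 ≤ 71 < 89, so take 55; remainder 16
13 ≤ 16 < 21, so take 13; remainder 3
3 ≤ 3 < 5, so take 3; remainder 0
So 13745 = 10946 + 2584 + 144 + 55 + 13 + 3, with no two terms consecutive in the sequence.

10946 + 2584 + 144 + 55 + 13 + 3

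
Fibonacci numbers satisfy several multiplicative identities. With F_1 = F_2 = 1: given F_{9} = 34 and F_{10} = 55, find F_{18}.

2584

By the doubling identity F_{2k} = F_k(2F_{k+1} − F_k): F_{18} = 34·(2·55 − 34) = 34·76 = 2584.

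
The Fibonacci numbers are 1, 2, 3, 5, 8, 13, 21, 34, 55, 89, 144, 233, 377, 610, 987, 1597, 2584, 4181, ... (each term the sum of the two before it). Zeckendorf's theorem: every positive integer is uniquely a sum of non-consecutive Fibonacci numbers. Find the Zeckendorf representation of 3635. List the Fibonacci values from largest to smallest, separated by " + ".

2584 + 987 + 55 + 8 + 1

Repeatedly subtract the largest Fibonacci number that fits:
largest Fibonacci ≤ 3635 is 2584; 3635 − 2584 = 1051
largest Fibonacci ≤ 1051 is 987; 1051 − 987 = 64
largest Fibonacci ≤ 64 is 55; 64 − 55 = 9
largest Fibonacci ≤ 9 is 8; 9 − 8 = 1
largest Fibonacci ≤ 1 is 1; 1 − 1 = 0
So 3635 = 2584 + 987 + 55 + 8 + 1, with no two terms consecutive in the sequence.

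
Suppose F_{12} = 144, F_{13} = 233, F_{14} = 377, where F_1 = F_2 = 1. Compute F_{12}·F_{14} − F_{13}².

144·377 − 233² = 54288 − 54289 = -1. (Cassini's identity: F_{k−1}F_{k+1} − F_k² = (−1)^k.)

-1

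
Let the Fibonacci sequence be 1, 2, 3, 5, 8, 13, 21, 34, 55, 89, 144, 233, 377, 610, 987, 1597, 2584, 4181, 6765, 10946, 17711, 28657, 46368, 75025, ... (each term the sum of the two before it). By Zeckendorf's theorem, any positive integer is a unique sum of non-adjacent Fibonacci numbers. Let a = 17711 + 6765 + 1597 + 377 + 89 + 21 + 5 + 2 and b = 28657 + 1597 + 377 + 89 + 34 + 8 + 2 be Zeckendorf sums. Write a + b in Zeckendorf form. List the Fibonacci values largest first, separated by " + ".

46368 + 10946 + 13 + 3 + 1

The two numbers are 26567 and 30764, so their sum is 57331.
Greedy algorithm:
largest Fibonacci ≤ 57331 is 46368; 57331 − 46368 = 10963
largest Fibonacci ≤ 10963 is 10946; 10963 − 10946 = 17
largest Fibonacci ≤ 17 is 13; 17 − 13 = 4
largest Fibonacci ≤ 4 is 3; 4 − 3 = 1
largest Fibonacci ≤ 1 is 1; 1 − 1 = 0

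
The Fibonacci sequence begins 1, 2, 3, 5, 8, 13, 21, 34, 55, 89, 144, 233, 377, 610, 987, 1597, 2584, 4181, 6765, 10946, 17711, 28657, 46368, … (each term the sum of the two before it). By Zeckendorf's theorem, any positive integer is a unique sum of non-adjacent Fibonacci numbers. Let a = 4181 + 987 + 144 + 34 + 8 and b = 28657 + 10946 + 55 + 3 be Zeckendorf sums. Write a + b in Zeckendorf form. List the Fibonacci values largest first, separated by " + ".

The two numbers are 5354 and 39661, so their sum is 45015.
take 28657 (≤ 45015); 45015 − 28657 = 16358
take 10946 (≤ 16358); 16358 − 10946 = 5412
take 4181 (≤ 5412); 5412 − 4181 = 1231
take 987 (≤ 1231); 1231 − 987 = 244
take 233 (≤ 244); 244 − 233 = 11
take 8 (≤ 11); 11 − 8 = 3
take 3 (≤ 3); 3 − 3 = 0

28657 + 10946 + 4181 + 987 + 233 + 8 + 3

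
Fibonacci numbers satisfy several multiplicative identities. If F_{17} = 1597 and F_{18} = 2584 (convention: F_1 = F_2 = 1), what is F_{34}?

5702887

By the doubling identity F_{2k} = F_k(2F_{k+1} − F_k): F_{34} = 1597·(2·2584 − 1597) = 1597·3571 = 5702887.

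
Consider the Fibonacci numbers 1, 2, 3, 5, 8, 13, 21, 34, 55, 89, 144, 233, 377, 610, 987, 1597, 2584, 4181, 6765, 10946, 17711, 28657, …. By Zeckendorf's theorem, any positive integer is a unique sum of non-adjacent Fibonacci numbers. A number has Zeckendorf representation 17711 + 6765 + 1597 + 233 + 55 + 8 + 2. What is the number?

17711 + 6765 + 1597 + 233 + 55 + 8 + 2 = 26371.

26371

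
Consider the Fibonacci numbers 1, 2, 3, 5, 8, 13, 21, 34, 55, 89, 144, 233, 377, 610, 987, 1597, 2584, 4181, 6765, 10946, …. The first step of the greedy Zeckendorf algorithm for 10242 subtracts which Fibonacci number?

6765 ≤ 10242 < 10946, so the largest Fibonacci number not exceeding 10242 is 6765.

6765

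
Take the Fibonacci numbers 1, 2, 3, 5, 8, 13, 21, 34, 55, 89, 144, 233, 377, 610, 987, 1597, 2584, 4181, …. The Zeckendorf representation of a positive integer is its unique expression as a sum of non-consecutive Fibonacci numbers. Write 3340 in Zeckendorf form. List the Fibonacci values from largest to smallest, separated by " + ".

Greedily peel off the largest Fibonacci term at each step:
3340 − 2584 = 756
756 − 610 = 146
146 − 144 = 2
2 − 2 = 0
So 3340 = 2584 + 610 + 144 + 2, with no two terms consecutive in the sequence.

2584 + 610 + 144 + 2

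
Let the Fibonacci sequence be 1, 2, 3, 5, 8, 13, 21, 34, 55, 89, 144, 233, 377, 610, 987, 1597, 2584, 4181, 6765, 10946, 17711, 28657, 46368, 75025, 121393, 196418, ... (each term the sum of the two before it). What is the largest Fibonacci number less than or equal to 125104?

121393 ≤ 125104 < 196418, so the largest Fibonacci number not exceeding 125104 is 121393.

121393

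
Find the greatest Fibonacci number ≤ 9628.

6765

6765 ≤ 9628 < 10946, so the largest Fibonacci number not exceeding 9628 is 6765.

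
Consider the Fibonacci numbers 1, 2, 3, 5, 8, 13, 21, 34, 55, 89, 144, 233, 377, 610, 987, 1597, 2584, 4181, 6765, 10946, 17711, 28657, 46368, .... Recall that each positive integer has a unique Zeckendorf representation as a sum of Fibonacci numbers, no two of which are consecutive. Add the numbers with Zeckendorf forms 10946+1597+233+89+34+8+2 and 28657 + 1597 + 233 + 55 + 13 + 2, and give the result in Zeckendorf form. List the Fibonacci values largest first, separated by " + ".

28657 + 10946 + 2584 + 987 + 233 + 55 + 3 + 1

The two numbers are 12909 and 30557, so their sum is 43466.
Greedy algorithm:
43466 − 28657 = 14809
14809 − 10946 = 3863
3863 − 2584 = 1279
1279 − 987 = 292
292 − 233 = 59
59 − 55 = 4
4 − 3 = 1
1 − 1 = 0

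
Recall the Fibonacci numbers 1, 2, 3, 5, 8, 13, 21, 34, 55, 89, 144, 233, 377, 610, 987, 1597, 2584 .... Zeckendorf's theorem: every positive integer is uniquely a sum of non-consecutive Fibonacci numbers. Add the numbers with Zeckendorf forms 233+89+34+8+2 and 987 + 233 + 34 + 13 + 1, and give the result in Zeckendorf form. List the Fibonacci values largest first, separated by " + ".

The two numbers are 366 and 1268, so their sum is 1634.
Greedily peel off the largest Fibonacci term at each step:
largest Fibonacci ≤ 1634 is 1597; 1634 − 1597 = 37
largest Fibonacci ≤ 37 is 34; 37 − 34 = 3
largest Fibonacci ≤ 3 is 3; 3 − 3 = 0

1597 + 34 + 3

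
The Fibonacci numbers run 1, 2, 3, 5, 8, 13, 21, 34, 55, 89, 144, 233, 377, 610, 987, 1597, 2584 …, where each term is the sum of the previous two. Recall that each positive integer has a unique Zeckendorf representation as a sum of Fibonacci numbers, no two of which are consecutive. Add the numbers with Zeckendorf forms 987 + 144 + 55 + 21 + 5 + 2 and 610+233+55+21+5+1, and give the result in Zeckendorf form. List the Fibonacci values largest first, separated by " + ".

1597 + 377 + 144 + 21

The two numbers are 1214 and 925, so their sum is 2139.
take 1597 (≤ 2139); 2139 − 1597 = 542
take 377 (≤ 542); 542 − 377 = 165
take 144 (≤ 165); 165 − 144 = 21
take 21 (≤ 21); 21 − 21 = 0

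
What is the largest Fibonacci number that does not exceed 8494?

6765 ≤ 8494 < 10946, so the largest Fibonacci number not exceeding 8494 is 6765.

6765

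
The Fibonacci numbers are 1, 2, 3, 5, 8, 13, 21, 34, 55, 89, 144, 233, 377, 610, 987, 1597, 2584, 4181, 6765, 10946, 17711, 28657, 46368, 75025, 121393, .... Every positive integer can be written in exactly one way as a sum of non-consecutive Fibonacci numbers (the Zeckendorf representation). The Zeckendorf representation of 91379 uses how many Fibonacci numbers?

7

91379: greatest Fibonacci not exceeding it is 75025, leaving 16354
16354: greatest Fibonacci not exceeding it is 10946, leaving 5408
5408: greatest Fibonacci not exceeding it is 4181, leaving 1227
1227: greatest Fibonacci not exceeding it is 987, leaving 240
240: greatest Fibonacci not exceeding it is 233, leaving 7
7: greatest Fibonacci not exceeding it is 5, leaving 2
2: greatest Fibonacci not exceeding it is 2, leaving 0
91379 = 75025 + 10946 + 4181 + 987 + 233 + 5 + 2, which has 7 terms.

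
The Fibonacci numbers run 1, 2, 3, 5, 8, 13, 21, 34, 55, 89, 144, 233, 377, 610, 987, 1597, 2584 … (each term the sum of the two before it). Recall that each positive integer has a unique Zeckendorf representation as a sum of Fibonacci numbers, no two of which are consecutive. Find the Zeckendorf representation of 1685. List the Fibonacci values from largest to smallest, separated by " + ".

1597 + 55 + 21 + 8 + 3 + 1

subtract 1597 from 1685: 88 remains
subtract 55 from 88: 33 remains
subtract 21 from 33: 12 remains
subtract 8 from 12: 4 remains
subtract 3 from 4: 1 remains
subtract 1 from 1: 0 remains
So 1685 = 1597 + 55 + 21 + 8 + 3 + 1, with no two terms consecutive in the sequence.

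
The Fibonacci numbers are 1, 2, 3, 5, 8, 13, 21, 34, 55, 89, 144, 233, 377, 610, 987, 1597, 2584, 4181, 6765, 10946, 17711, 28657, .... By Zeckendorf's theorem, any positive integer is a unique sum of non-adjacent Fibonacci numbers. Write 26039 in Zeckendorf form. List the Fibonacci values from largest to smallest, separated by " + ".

take 17711 (≤ 26039); 26039 − 17711 = 8328
take 6765 (≤ 8328); 8328 − 6765 = 1563
take 987 (≤ 1563); 1563 − 987 = 576
take 377 (≤ 576); 576 − 377 = 199
take 144 (≤ 199); 199 − 144 = 55
take 55 (≤ 55); 55 − 55 = 0
So 26039 = 17711 + 6765 + 987 + 377 + 144 + 55, with no two terms consecutive in the sequence.

17711 + 6765 + 987 + 377 + 144 + 55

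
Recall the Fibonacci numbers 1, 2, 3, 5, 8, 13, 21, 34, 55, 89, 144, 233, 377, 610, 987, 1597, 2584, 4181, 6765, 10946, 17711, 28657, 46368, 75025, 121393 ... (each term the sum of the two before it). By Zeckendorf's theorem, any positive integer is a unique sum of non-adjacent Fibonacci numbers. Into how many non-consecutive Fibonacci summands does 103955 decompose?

103955: greatest Fibonacci not exceeding it is 75025, leaving 28930
28930: greatest Fibonacci not exceeding it is 28657, leaving 273
273: greatest Fibonacci not exceeding it is 233, leaving 40
40: greatest Fibonacci not exceeding it is 34, leaving 6
6: greatest Fibonacci not exceeding it is 5, leaving 1
1: greatest Fibonacci not exceeding it is 1, leaving 0
103955 = 75025 + 28657 + 233 + 34 + 5 + 1, which has 6 terms.

6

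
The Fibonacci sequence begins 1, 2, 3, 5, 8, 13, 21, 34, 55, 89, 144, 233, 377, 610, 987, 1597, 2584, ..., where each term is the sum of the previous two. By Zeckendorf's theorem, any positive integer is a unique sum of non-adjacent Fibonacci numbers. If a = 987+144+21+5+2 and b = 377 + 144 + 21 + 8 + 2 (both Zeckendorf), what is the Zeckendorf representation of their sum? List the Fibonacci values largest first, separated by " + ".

The two numbers are 1159 and 552, so their sum is 1711.
largest Fibonacci ≤ 1711 is 1597; 1711 − 1597 = 114
largest Fibonacci ≤ 114 is 89; 114 − 89 = 25
largest Fibonacci ≤ 25 is 21; 25 − 21 = 4
largest Fibonacci ≤ 4 is 3; 4 − 3 = 1
largest Fibonacci ≤ 1 is 1; 1 − 1 = 0

1597 + 89 + 21 + 3 + 1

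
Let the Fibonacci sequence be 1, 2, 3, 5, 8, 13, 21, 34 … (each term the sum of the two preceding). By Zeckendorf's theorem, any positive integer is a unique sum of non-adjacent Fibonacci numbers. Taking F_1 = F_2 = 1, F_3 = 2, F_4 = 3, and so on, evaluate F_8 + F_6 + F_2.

30

F_8 + F_6 + F_2 = 21 + 8 + 1 = 30.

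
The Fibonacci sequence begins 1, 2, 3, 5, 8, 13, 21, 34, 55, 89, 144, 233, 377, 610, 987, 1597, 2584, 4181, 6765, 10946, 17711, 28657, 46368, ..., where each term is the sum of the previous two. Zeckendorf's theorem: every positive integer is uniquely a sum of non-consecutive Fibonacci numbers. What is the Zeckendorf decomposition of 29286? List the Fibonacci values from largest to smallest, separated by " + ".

28657 + 610 + 13 + 5 + 1

largest Fibonacci ≤ 29286 is 28657; 29286 − 28657 = 629
largest Fibonacci ≤ 629 is 610; 629 − 610 = 19
largest Fibonacci ≤ 19 is 13; 19 − 13 = 6
largest Fibonacci ≤ 6 is 5; 6 − 5 = 1
largest Fibonacci ≤ 1 is 1; 1 − 1 = 0
So 29286 = 28657 + 610 + 13 + 5 + 1, with no two terms consecutive in the sequence.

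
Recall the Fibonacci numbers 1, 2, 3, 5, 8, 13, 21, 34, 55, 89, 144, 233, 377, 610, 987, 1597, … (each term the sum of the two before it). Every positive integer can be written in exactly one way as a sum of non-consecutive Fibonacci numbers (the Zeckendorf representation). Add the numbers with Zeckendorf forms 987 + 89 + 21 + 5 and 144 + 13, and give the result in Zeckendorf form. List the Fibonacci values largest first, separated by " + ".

The two numbers are 1102 and 157, so their sum is 1259.
1259 − 987 = 272
272 − 233 = 39
39 − 34 = 5
5 − 5 = 0

987 + 233 + 34 + 5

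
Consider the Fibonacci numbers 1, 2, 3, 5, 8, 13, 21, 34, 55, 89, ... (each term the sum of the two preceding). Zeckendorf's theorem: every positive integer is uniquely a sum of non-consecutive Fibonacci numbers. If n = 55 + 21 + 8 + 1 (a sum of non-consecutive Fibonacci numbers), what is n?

55 + 21 + 8 + 1 = 85.

85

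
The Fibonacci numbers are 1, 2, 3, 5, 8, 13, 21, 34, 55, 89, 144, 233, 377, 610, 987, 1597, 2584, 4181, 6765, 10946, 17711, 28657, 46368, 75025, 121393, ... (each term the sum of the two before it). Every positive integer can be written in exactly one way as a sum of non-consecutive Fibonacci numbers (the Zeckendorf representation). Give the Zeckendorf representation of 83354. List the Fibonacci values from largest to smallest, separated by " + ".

75025 ≤ 83354 < 121393, so take 75025; remainder 8329
6765 ≤ 8329 < 10946, so take 6765; remainder 1564
987 ≤ 1564 < 1597, so take 987; remainder 577
377 ≤ 577 < 610, so take 377; remainder 200
144 ≤ 200 < 233, so take 144; remainder 56
55 ≤ 56 < 89, so take 55; remainder 1
1 ≤ 1 < 2, so take 1; remainder 0
So 83354 = 75025 + 6765 + 987 + 377 + 144 + 55 + 1, with no two terms consecutive in the sequence.

75025 + 6765 + 987 + 377 + 144 + 55 + 1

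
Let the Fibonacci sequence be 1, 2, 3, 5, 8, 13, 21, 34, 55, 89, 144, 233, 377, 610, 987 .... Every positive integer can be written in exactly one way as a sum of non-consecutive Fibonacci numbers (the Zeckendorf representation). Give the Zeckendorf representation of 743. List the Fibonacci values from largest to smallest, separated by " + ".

subtract 610 from 743: 133 remains
subtract 89 from 133: 44 remains
subtract 34 from 44: 10 remains
subtract 8 from 10: 2 remains
subtract 2 from 2: 0 remains
So 743 = 610 + 89 + 34 + 8 + 2, with no two terms consecutive in the sequence.

610 + 89 + 34 + 8 + 2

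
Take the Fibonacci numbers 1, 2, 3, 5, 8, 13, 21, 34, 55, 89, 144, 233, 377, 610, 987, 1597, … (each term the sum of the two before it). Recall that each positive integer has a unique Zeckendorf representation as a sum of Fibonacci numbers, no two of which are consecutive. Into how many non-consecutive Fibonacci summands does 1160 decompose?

take 987 (≤ 1160); 1160 − 987 = 173
take 144 (≤ 173); 173 − 144 = 29
take 21 (≤ 29); 29 − 21 = 8
take 8 (≤ 8); 8 − 8 = 0
1160 = 987 + 144 + 21 + 8, which has 4 terms.

4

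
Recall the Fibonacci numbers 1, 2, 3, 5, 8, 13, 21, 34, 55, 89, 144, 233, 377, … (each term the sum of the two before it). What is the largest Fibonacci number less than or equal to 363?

233

233 ≤ 363 < 377, so the largest Fibonacci number not exceeding 363 is 233.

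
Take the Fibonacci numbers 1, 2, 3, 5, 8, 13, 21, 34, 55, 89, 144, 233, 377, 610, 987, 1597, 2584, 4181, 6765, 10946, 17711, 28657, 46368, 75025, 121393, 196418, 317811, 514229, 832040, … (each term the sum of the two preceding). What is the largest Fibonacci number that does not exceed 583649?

514229

514229 ≤ 583649 < 832040, so the largest Fibonacci number not exceeding 583649 is 514229.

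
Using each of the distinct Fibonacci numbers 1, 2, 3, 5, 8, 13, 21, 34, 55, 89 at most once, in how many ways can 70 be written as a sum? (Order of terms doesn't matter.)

70 = 55+13+2 = 55+8+5+2 = 34+21+13+2 = 34+21+8+5+2 — 4 representations.

4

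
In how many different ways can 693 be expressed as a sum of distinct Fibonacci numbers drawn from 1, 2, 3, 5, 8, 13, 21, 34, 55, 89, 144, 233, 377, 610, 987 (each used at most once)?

Starting from the Zeckendorf form and repeatedly splitting a term F_k into F_{k−1} + F_{k−2} (when neither is already used) reaches every representation.
693 = 610+55+21+5+2 = 610+55+13+8+5+2 = 377+233+55+21+5+2 = 610+34+21+13+8+5+2 = … (5 more), for 9 in all.

9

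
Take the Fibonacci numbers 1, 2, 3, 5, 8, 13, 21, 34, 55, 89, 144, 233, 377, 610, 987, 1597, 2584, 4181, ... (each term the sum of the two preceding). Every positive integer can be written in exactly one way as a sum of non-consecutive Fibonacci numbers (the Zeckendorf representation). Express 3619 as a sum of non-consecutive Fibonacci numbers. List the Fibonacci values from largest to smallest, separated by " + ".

Repeatedly subtract the largest Fibonacci number that fits:
3619: greatest Fibonacci not exceeding it is 2584, leaving 1035
1035: greatest Fibonacci not exceeding it is 987, leaving 48
48: greatest Fibonacci not exceeding it is 34, leaving 14
14: greatest Fibonacci not exceeding it is 13, leaving 1
1: greatest Fibonacci not exceeding it is 1, leaving 0
So 3619 = 2584 + 987 + 34 + 13 + 1, with no two terms consecutive in the sequence.

2584 + 987 + 34 + 13 + 1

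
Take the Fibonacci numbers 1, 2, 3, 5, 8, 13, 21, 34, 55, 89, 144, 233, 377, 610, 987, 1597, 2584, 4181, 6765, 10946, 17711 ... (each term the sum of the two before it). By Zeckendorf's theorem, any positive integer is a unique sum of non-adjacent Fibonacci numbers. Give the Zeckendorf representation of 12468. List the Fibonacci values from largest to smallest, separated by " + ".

10946 ≤ 12468 < 17711, so take 10946; remainder 1522
987 ≤ 1522 < 1597, so take 987; remainder 535
377 ≤ 535 < 610, so take 377; remainder 158
144 ≤ 158 < 233, so take 144; remainder 14
13 ≤ 14 < 21, so take 13; remainder 1
1 ≤ 1 < 2, so take 1; remainder 0
So 12468 = 10946 + 987 + 377 + 144 + 13 + 1, with no two terms consecutive in the sequence.

10946 + 987 + 377 + 144 + 13 + 1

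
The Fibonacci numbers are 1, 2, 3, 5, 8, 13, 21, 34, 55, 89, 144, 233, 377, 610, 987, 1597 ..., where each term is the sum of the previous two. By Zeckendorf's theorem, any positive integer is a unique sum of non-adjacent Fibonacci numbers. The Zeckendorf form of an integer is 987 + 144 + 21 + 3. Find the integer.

1155

987 + 144 + 21 + 3 = 1155.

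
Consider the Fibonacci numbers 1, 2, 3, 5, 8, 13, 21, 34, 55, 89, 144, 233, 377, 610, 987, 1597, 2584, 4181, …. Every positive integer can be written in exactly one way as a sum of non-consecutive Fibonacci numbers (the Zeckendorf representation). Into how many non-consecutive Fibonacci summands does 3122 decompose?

6

Greedily peel off the largest Fibonacci term at each step:
largest Fibonacci ≤ 3122 is 2584; 3122 − 2584 = 538
largest Fibonacci ≤ 538 is 377; 538 − 377 = 161
largest Fibonacci ≤ 161 is 144; 161 − 144 = 17
largest Fibonacci ≤ 17 is 13; 17 − 13 = 4
largest Fibonacci ≤ 4 is 3; 4 − 3 = 1
largest Fibonacci ≤ 1 is 1; 1 − 1 = 0
3122 = 2584 + 377 + 144 + 13 + 3 + 1, which has 6 terms.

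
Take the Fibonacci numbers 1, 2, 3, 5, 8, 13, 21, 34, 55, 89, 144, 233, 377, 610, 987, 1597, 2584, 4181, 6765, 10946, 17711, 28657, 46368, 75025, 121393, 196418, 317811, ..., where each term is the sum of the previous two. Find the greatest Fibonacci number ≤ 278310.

196418

196418 ≤ 278310 < 317811, so the largest Fibonacci number not exceeding 278310 is 196418.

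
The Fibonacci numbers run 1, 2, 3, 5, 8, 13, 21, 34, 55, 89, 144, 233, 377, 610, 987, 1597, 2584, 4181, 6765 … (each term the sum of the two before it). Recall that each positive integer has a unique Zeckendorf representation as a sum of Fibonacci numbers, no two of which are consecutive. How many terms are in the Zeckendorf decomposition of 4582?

Repeatedly subtract the largest Fibonacci number that fits:
4181 ≤ 4582 < 6765, so take 4181; remainder 401
377 ≤ 401 < 610, so take 377; remainder 24
21 ≤ 24 < 34, so take 21; remainder 3
3 ≤ 3 < 5, so take 3; remainder 0
4582 = 4181 + 377 + 21 + 3, which has 4 terms.

4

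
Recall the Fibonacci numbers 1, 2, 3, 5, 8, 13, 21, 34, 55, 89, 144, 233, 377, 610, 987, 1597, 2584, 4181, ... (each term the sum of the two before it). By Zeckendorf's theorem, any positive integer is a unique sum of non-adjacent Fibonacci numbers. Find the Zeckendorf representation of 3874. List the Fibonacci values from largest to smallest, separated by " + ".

Greedily peel off the largest Fibonacci term at each step:
3874: greatest Fibonacci not exceeding it is 2584, leaving 1290
1290: greatest Fibonacci not exceeding it is 987, leaving 303
303: greatest Fibonacci not exceeding it is 233, leaving 70
70: greatest Fibonacci not exceeding it is 55, leaving 15
15: greatest Fibonacci not exceeding it is 13, leaving 2
2: greatest Fibonacci not exceeding it is 2, leaving 0
So 3874 = 2584 + 987 + 233 + 55 + 13 + 2, with no two terms consecutive in the sequence.

2584 + 987 + 233 + 55 + 13 + 2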